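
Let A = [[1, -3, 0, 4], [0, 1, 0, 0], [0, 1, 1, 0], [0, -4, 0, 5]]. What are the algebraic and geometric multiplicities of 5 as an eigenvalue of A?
algebraic multiplicity 1, geometric multiplicity 1

The characteristic polynomial is (x - 5)(x - 1)^3, so the factor x - 5 appears with exponent 1: the algebraic multiplicity is 1.

rank(A - 5I) = 3, so the eigenspace has dimension 4 - 3 = 1: the geometric multiplicity is 1.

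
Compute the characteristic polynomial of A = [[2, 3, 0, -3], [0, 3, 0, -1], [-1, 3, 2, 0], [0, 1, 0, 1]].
xI - A = [[x - 2, -3, 0, 3], [0, x - 3, 0, 1], [1, -3, x - 2, 0], [0, -1, 0, x - 1]].

Expanding det(xI - A) along the first row:
det(xI - A) = + (x - 2)·det([[x - 3, 0, 1], [-3, x - 2, 0], [-1, 0, x - 1]]) - (-3)·det([[0, 0, 1], [1, x - 2, 0], [0, 0, x - 1]]) + (0)·det([[0, x - 3, 1], [1, -3, 0], [0, -1, x - 1]]) - (3)·det([[0, x - 3, 0], [1, -3, x - 2], [0, -1, 0]]).

Evaluating gives χ_A(x) = x^4 - 8x^3 + 24x^2 - 32x + 16 = (x - 2)^4.

χ_A(x) = (x - 2)^4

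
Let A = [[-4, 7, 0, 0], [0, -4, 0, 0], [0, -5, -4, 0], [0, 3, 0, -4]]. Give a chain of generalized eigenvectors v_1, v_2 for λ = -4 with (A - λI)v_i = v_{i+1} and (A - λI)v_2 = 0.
We seek v_1 ∈ ker((A + 4I)^2) \ ker(A + 4I), then set v_{i+1} = (A + 4I) v_i.

One such chain is v_1 = [[-2, 1, -1, 1]]^T, v_2 = [[7, 0, -5, 3]]^T. Check: (A + 4I) v_2 = [[0, 0, 0, 0]]^T = 0.

v_1 = [[-2, 1, -1, 1]]^T, v_2 = [[7, 0, -5, 3]]^T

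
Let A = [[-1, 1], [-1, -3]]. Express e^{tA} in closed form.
A has Jordan form J = [[-2, 1], [0, -2]] with A = PJP^{-1}, so e^{tA} = P e^{tJ} P^{-1}.

For a Jordan block J_k(λ), e^{tJ_k(λ)} = e^{λt} · (I + tN + t^2 N^2/2! + ... + t^{k-1} N^{k-1}/(k-1)!) where N is the nilpotent superdiagonal part.

Assembling the blocks and conjugating back gives the entries of e^{tA} as shown above.

e^{tA} = [[(t + 1)*e^{-2*t}, t*e^{-2*t}], [-t*e^{-2*t}, (1 - t)*e^{-2*t}]]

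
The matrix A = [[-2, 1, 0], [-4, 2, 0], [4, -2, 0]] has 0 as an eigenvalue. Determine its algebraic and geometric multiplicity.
algebraic multiplicity 3, geometric multiplicity 2

The characteristic polynomial is x^3, so the factor x appears with exponent 3: the algebraic multiplicity is 3.

rank(A) = 1, so the eigenspace has dimension 3 - 1 = 2: the geometric multiplicity is 2.

Since 2 < 3, A is not diagonalizable.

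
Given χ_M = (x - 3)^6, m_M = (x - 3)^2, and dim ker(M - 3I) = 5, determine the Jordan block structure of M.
λ = 3: algebraic multiplicity 6 (exponent in χ_M), largest block size 2 (exponent in m_M), 5 blocks (geometric multiplicity). These force block sizes [2, 1, 1, 1, 1].

Jordan blocks: (3, 2), (3, 1), (3, 1), (3, 1), (3, 1)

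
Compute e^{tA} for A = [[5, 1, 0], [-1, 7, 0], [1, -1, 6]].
A has Jordan form J = [[6, 1, 0], [0, 6, 0], [0, 0, 6]] with A = PJP^{-1}, so e^{tA} = P e^{tJ} P^{-1}.

For a Jordan block J_k(λ), e^{tJ_k(λ)} = e^{λt} · (I + tN + t^2 N^2/2! + ... + t^{k-1} N^{k-1}/(k-1)!) where N is the nilpotent superdiagonal part.

Assembling the blocks and conjugating back gives the entries of e^{tA} as shown above.

e^{tA} = [[(1 - t)*e^{6*t}, t*e^{6*t}, 0], [-t*e^{6*t}, (t + 1)*e^{6*t}, 0], [t*e^{6*t}, -t*e^{6*t}, e^{6*t}]]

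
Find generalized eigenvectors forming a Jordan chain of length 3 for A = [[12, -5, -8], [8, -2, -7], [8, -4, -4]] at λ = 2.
v_1 = [[0, -2, 1]]^T, v_2 = [[2, 1, 2]]^T, v_3 = [[-1, -2, 0]]^T

We seek v_1 ∈ ker((A - 2I)^3) \ ker((A - 2I)^2), then set v_{i+1} = (A - 2I) v_i.

One such chain is v_1 = [[0, -2, 1]]^T, v_2 = [[2, 1, 2]]^T, v_3 = [[-1, -2, 0]]^T. Check: (A - 2I) v_3 = [[0, 0, 0]]^T = 0.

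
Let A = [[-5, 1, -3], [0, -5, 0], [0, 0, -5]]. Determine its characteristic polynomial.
xI - A = [[x + 5, -1, 3], [0, x + 5, 0], [0, 0, x + 5]].

Expanding det(xI - A) along the first row:
det(xI - A) = + (x + 5)·det([[x + 5, 0], [0, x + 5]]) - (-1)·det([[0, 0], [0, x + 5]]) + (3)·det([[0, x + 5], [0, 0]]).

Evaluating gives χ_A(x) = x^3 + 15x^2 + 75x + 125 = (x + 5)^3.

χ_A(x) = (x + 5)^3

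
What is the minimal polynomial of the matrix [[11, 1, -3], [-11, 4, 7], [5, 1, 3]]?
The characteristic polynomial factors as (x - 6)^3. The minimal polynomial is ∏(x - λ)^{k_λ} where k_λ is the size of the largest Jordan block at λ.

For λ = 6: rank(A - 6I) = 2, and the largest Jordan block has size 3 (the smallest k with rank((A - 6I)^k) = rank((A - 6I)^(k+1))).

So m_A(x) = (x - 6)^3.

m_A(x) = (x - 6)^3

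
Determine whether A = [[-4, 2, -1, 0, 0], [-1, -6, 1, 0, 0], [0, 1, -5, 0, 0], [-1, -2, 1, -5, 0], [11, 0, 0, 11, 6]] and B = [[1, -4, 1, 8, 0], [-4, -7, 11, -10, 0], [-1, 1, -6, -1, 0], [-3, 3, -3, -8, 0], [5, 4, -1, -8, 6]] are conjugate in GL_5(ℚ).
Yes.

Two matrices over a field are similar if and only if they have the same invariant factors.

Both A and B have characteristic polynomial (x - 6)(x + 5)^4 and minimal polynomial (x - 6)(x + 5)^3. Computing further, both have invariant factors x + 5, (x - 6)(x + 5)^3. Hence A and B are similar.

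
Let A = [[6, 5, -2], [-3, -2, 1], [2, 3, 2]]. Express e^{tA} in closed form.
e^{tA} = [[(-3*t^2 + 8*t + 2)*e^{2*t}/2, t*(5 - 3*t)*e^{2*t}, t*(-3*t - 4)*e^{2*t}/2], [t*(t - 3)*e^{2*t}, (2*t^2 - 4*t + 1)*e^{2*t}, t*(t + 1)*e^{2*t}], [t*(4 - t)*e^{2*t}/2, t*(3 - t)*e^{2*t}, (2 - t^2)*e^{2*t}/2]]

A has Jordan form J = [[2, 1, 0], [0, 2, 1], [0, 0, 2]] with A = PJP^{-1}, so e^{tA} = P e^{tJ} P^{-1}.

For a Jordan block J_k(λ), e^{tJ_k(λ)} = e^{λt} · (I + tN + t^2 N^2/2! + ... + t^{k-1} N^{k-1}/(k-1)!) where N is the nilpotent superdiagonal part.

Assembling the blocks and conjugating back gives the entries of e^{tA} as shown above.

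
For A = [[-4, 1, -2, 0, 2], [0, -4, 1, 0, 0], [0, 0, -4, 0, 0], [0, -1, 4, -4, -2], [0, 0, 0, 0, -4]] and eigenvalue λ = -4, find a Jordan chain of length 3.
We seek v_1 ∈ ker((A + 4I)^3) \ ker((A + 4I)^2), then set v_{i+1} = (A + 4I) v_i.

One such chain is v_1 = [[0, 0, 1, 0, 1]]^T, v_2 = [[0, 1, 0, 2, 0]]^T, v_3 = [[1, 0, 0, -1, 0]]^T. Check: (A + 4I) v_3 = [[0, 0, 0, 0, 0]]^T = 0.

v_1 = [[0, 0, 1, 0, 1]]^T, v_2 = [[0, 1, 0, 2, 0]]^T, v_3 = [[1, 0, 0, -1, 0]]^T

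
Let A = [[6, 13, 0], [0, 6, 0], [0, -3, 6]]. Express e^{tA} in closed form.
A has Jordan form J = [[6, 1, 0], [0, 6, 0], [0, 0, 6]] with A = PJP^{-1}, so e^{tA} = P e^{tJ} P^{-1}.

For a Jordan block J_k(λ), e^{tJ_k(λ)} = e^{λt} · (I + tN + t^2 N^2/2! + ... + t^{k-1} N^{k-1}/(k-1)!) where N is the nilpotent superdiagonal part.

Assembling the blocks and conjugating back gives the entries of e^{tA} as shown above.

e^{tA} = [[e^{6*t}, 13*t*e^{6*t}, 0], [0, e^{6*t}, 0], [0, -3*t*e^{6*t}, e^{6*t}]]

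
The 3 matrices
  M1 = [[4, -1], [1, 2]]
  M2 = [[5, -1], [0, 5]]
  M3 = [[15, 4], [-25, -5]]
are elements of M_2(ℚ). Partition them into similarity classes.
2 classes: {M1}, {M2, M3}

Characteristic polynomials: χ_{M1} = (x - 3)^2, χ_{M2} = (x - 5)^2, χ_{M3} = (x - 5)^2.

{M1}: invariant factors (x - 3)^2.

{M2, M3}: invariant factors (x - 5)^2.

Matrices are similar if and only if their invariant-factor lists agree; the partition into similarity classes is {M1}, {M2, M3}.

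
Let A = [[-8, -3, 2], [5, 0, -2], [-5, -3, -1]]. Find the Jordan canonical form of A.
J = [[-3, 1, 0], [0, -3, 0], [0, 0, -3]]

The characteristic polynomial is det(xI - A) = (x + 3)^3, so the eigenvalues are -3 (algebraic multiplicity 3).

For λ = -3: rank(A + 3I) = 1, rank((A + 3I)^2) = 0. The eigenspace has dimension 3 - 1 = 2, so there are 2 Jordan blocks; the rank sequence gives block sizes [2, 1].

Assembling the blocks gives the Jordan form J above.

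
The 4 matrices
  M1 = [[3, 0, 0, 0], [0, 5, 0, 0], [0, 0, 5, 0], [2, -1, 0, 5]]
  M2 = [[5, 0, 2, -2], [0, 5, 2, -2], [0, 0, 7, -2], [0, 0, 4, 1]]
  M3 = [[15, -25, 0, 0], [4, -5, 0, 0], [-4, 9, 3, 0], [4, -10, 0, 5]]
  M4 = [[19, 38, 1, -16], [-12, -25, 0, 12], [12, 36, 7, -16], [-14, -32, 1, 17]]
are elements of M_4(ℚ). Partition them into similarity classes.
2 classes: {M1, M3, M4}, {M2}

Characteristic polynomials: χ_{M1} = (x - 5)^3(x - 3), χ_{M2} = (x - 5)^3(x - 3), χ_{M3} = (x - 5)^3(x - 3), χ_{M4} = (x - 5)^3(x - 3).

{M1, M3, M4}: invariant factors x - 5, (x - 5)^2(x - 3).

{M2}: invariant factors x - 5, x - 5, (x - 5)(x - 3).

Matrices are similar if and only if their invariant-factor lists agree; the partition into similarity classes is {M1, M3, M4}, {M2}.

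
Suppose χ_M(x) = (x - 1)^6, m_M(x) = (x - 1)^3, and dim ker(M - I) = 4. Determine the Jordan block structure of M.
Jordan blocks: (1, 3), (1, 1), (1, 1), (1, 1)

λ = 1: algebraic multiplicity 6 (exponent in χ_M), largest block size 3 (exponent in m_M), 4 blocks (geometric multiplicity). These force block sizes [3, 1, 1, 1].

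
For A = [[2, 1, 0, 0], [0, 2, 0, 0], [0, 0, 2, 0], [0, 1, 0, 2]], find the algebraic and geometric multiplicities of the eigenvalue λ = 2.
The characteristic polynomial is (x - 2)^4, so the factor x - 2 appears with exponent 4: the algebraic multiplicity is 4.

rank(A - 2I) = 1, so the eigenspace has dimension 4 - 1 = 3: the geometric multiplicity is 3.

Since 3 < 4, A is not diagonalizable.

algebraic multiplicity 4, geometric multiplicity 3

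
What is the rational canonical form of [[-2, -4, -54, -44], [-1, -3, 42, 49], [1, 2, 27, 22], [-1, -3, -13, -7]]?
The invariant factors of A (the non-unit diagonal entries of the Smith normal form of xI - A over ℚ[x]) are x(x - 6)^2(x - 3), each dividing the next. The characteristic polynomial is their product, x(x - 6)^2(x - 3).

The rational canonical form is the block-diagonal matrix of companion matrices C(f_i):
R = [[0, 0, 0, 0], [1, 0, 0, 108], [0, 1, 0, -72], [0, 0, 1, 15]].

R = [[0, 0, 0, 0], [1, 0, 0, 108], [0, 1, 0, -72], [0, 0, 1, 15]]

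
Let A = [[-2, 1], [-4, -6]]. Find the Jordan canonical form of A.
The characteristic polynomial is det(xI - A) = (x + 4)^2, so the eigenvalues are -4 (algebraic multiplicity 2).

For λ = -4: rank(A + 4I) = 1, rank((A + 4I)^2) = 0. The eigenspace has dimension 2 - 1 = 1, so there is 1 Jordan block; the rank sequence gives block sizes [2].

Assembling the blocks gives the Jordan form J above.

J = [[-4, 1], [0, -4]]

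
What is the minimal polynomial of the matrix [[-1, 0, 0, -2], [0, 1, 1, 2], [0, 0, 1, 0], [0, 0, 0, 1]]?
m_A(x) = (x - 1)^2(x + 1)

The characteristic polynomial factors as (x - 1)^3(x + 1). The minimal polynomial is ∏(x - λ)^{k_λ} where k_λ is the size of the largest Jordan block at λ.

For λ = -1: rank(A + I) = 3, and the largest Jordan block has size 1 (the smallest k with rank((A + I)^k) = rank((A + I)^(k+1))).
For λ = 1: rank(A - I) = 2, and the largest Jordan block has size 2 (the smallest k with rank((A - I)^k) = rank((A - I)^(k+1))).

So m_A(x) = (x - 1)^2(x + 1).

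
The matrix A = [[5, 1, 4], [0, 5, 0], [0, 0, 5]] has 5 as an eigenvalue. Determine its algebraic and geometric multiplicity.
algebraic multiplicity 3, geometric multiplicity 2

The characteristic polynomial is (x - 5)^3, so the factor x - 5 appears with exponent 3: the algebraic multiplicity is 3.

rank(A - 5I) = 1, so the eigenspace has dimension 3 - 1 = 2: the geometric multiplicity is 2.

Since 2 < 3, A is not diagonalizable.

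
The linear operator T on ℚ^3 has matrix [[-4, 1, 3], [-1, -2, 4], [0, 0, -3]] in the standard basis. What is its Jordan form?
The characteristic polynomial is det(xI - A) = (x + 3)^3, so the eigenvalues are -3 (algebraic multiplicity 3).

For λ = -3: rank(A + 3I) = 2, rank((A + 3I)^2) = 1, rank((A + 3I)^3) = 0. The eigenspace has dimension 3 - 2 = 1, so there is 1 Jordan block; the rank sequence gives block sizes [3].

Assembling the blocks gives the Jordan form J above.

J = [[-3, 1, 0], [0, -3, 1], [0, 0, -3]]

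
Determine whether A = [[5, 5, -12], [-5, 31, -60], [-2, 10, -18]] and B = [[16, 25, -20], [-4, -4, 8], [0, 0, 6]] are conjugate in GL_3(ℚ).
Two matrices over a field are similar if and only if they have the same invariant factors.

Both A and B have characteristic polynomial (x - 6)^3 and minimal polynomial (x - 6)^2. Computing further, both have invariant factors x - 6, (x - 6)^2. Hence A and B are similar.

Yes.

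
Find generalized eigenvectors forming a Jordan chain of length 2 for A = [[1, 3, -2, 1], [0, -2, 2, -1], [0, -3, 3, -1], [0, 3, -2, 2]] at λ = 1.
v_1 = [[-2, 1, 1, 0]]^T, v_2 = [[1, -1, -1, 1]]^T

We seek v_1 ∈ ker((A - I)^2) \ ker(A - I), then set v_{i+1} = (A - I) v_i.

One such chain is v_1 = [[-2, 1, 1, 0]]^T, v_2 = [[1, -1, -1, 1]]^T. Check: (A - I) v_2 = [[0, 0, 0, 0]]^T = 0.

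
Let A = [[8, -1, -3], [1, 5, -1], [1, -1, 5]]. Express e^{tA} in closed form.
e^{tA} = [[(2*t + 1)*e^{6*t}, t*(t - 1)*e^{6*t}, t*(-t - 3)*e^{6*t}], [t*e^{6*t}, (t^2/2 - t + 1)*e^{6*t}, t*(-t - 2)*e^{6*t}/2], [t*e^{6*t}, t*(t - 2)*e^{6*t}/2, (-t^2/2 - t + 1)*e^{6*t}]]

A has Jordan form J = [[6, 1, 0], [0, 6, 1], [0, 0, 6]] with A = PJP^{-1}, so e^{tA} = P e^{tJ} P^{-1}.

For a Jordan block J_k(λ), e^{tJ_k(λ)} = e^{λt} · (I + tN + t^2 N^2/2! + ... + t^{k-1} N^{k-1}/(k-1)!) where N is the nilpotent superdiagonal part.

Assembling the blocks and conjugating back gives the entries of e^{tA} as shown above.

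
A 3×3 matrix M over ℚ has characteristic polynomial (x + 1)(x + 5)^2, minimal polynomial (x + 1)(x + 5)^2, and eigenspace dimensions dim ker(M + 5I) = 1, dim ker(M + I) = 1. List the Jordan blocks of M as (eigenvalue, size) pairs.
Jordan blocks: (-5, 2), (-1, 1)

λ = -5: algebraic multiplicity 2 (exponent in χ_M), largest block size 2 (exponent in m_M), 1 block (geometric multiplicity). This forces block sizes [2].
λ = -1: algebraic multiplicity 1 (exponent in χ_M), largest block size 1 (exponent in m_M), 1 block (geometric multiplicity). This forces block sizes [1].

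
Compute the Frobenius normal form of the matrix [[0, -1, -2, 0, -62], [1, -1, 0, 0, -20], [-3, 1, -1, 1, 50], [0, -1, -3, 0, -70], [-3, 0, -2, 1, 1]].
R = [[0, 0, 0, 0, 5], [1, 0, 0, 0, 29], [0, 1, 0, 0, 49], [0, 0, 1, 0, 19], [0, 0, 0, 1, -1]]

The invariant factors of A (the non-unit diagonal entries of the Smith normal form of xI - A over ℚ[x]) are (x - 5)(x^2 + 3x + 1)^2, each dividing the next. The characteristic polynomial is their product, (x - 5)(x^2 + 3x + 1)^2.

The rational canonical form is the block-diagonal matrix of companion matrices C(f_i):
R = [[0, 0, 0, 0, 5], [1, 0, 0, 0, 29], [0, 1, 0, 0, 49], [0, 0, 1, 0, 19], [0, 0, 0, 1, -1]].

Note the characteristic polynomial does not split into linear factors over ℚ, so A has no Jordan form over ℚ; the rational canonical form exists over any field.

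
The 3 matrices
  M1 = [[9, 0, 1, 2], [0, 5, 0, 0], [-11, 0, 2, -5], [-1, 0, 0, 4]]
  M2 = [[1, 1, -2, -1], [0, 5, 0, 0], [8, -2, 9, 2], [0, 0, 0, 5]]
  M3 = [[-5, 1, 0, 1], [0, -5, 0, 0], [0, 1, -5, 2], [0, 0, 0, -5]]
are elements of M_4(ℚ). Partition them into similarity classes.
Characteristic polynomials: χ_{M1} = (x - 5)^4, χ_{M2} = (x - 5)^4, χ_{M3} = (x + 5)^4.

{M1}: invariant factors x - 5, (x - 5)^3.

{M2}: invariant factors x - 5, x - 5, (x - 5)^2.

{M3}: invariant factors (x + 5)^2, (x + 5)^2.

Matrices are similar if and only if their invariant-factor lists agree; the partition into similarity classes is {M1}, {M2}, {M3}.

3 classes: {M1}, {M2}, {M3}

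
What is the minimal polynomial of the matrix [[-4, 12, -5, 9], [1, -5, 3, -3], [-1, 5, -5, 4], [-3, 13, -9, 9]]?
m_A(x) = (x + 1)^3(x + 2)

The characteristic polynomial factors as (x + 1)^3(x + 2). The minimal polynomial is ∏(x - λ)^{k_λ} where k_λ is the size of the largest Jordan block at λ.

For λ = -2: rank(A + 2I) = 3, and the largest Jordan block has size 1 (the smallest k with rank((A + 2I)^k) = rank((A + 2I)^(k+1))).
For λ = -1: rank(A + I) = 3, and the largest Jordan block has size 3 (the smallest k with rank((A + I)^k) = rank((A + I)^(k+1))).

So m_A(x) = (x + 1)^3(x + 2).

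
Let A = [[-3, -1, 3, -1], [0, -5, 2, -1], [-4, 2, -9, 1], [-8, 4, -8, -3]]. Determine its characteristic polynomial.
xI - A = [[x + 3, 1, -3, 1], [0, x + 5, -2, 1], [4, -2, x + 9, -1], [8, -4, 8, x + 3]].

Expanding det(xI - A) along the first row:
det(xI - A) = + (x + 3)·det([[x + 5, -2, 1], [-2, x + 9, -1], [-4, 8, x + 3]]) - (1)·det([[0, -2, 1], [4, x + 9, -1], [8, 8, x + 3]]) + (-3)·det([[0, x + 5, 1], [4, -2, -1], [8, -4, x + 3]]) - (1)·det([[0, x + 5, -2], [4, -2, x + 9], [8, -4, 8]]).

Evaluating gives χ_A(x) = x^4 + 20x^3 + 150x^2 + 500x + 625 = (x + 5)^4.

χ_A(x) = (x + 5)^4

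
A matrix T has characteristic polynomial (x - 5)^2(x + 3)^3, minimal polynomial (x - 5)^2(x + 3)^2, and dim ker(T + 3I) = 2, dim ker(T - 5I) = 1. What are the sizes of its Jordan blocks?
λ = -3: algebraic multiplicity 3 (exponent in χ_T), largest block size 2 (exponent in m_T), 2 blocks (geometric multiplicity). These force block sizes [2, 1].
λ = 5: algebraic multiplicity 2 (exponent in χ_T), largest block size 2 (exponent in m_T), 1 block (geometric multiplicity). This forces block sizes [2].

Jordan blocks: (-3, 2), (-3, 1), (5, 2)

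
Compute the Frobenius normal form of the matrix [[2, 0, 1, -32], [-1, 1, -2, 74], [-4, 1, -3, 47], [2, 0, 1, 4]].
R = [[0, 0, 0, -36], [1, 0, 0, 24], [0, 1, 0, -16], [0, 0, 1, 4]]

The invariant factors of A (the non-unit diagonal entries of the Smith normal form of xI - A over ℚ[x]) are (x^2 - 2x + 6)^2, each dividing the next. The characteristic polynomial is their product, (x^2 - 2x + 6)^2.

The rational canonical form is the block-diagonal matrix of companion matrices C(f_i):
R = [[0, 0, 0, -36], [1, 0, 0, 24], [0, 1, 0, -16], [0, 0, 1, 4]].

Note the characteristic polynomial does not split into linear factors over ℚ, so A has no Jordan form over ℚ; the rational canonical form exists over any field.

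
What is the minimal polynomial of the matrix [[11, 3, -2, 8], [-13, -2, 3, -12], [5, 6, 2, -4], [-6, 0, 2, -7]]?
m_A(x) = (x - 1)^3

The characteristic polynomial factors as (x - 1)^4. The minimal polynomial is ∏(x - λ)^{k_λ} where k_λ is the size of the largest Jordan block at λ.

For λ = 1: rank(A - I) = 2, and the largest Jordan block has size 3 (the smallest k with rank((A - I)^k) = rank((A - I)^(k+1))).

So m_A(x) = (x - 1)^3.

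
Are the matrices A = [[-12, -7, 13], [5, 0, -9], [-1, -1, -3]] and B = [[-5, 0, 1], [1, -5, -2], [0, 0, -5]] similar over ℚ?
Yes.

Two matrices over a field are similar if and only if they have the same invariant factors.

Both A and B have characteristic polynomial (x + 5)^3 and minimal polynomial (x + 5)^3. Computing further, both have invariant factors (x + 5)^3. Hence A and B are similar.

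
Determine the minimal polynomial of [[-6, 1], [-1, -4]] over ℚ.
The characteristic polynomial factors as (x + 5)^2. The minimal polynomial is ∏(x - λ)^{k_λ} where k_λ is the size of the largest Jordan block at λ.

For λ = -5: rank(A + 5I) = 1, and the largest Jordan block has size 2 (the smallest k with rank((A + 5I)^k) = rank((A + 5I)^(k+1))).

So m_A(x) = (x + 5)^2.

m_A(x) = (x + 5)^2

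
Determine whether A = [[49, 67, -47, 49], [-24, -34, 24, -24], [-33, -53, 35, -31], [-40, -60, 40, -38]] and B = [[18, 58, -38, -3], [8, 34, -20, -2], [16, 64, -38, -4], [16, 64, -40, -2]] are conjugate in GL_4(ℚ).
Two matrices over a field are similar if and only if they have the same invariant factors.

Both A and B have characteristic polynomial (x - 6)(x - 2)^3 and minimal polynomial (x - 6)(x - 2)^2. Computing further, both have invariant factors x - 2, (x - 6)(x - 2)^2. Hence A and B are similar.

Yes.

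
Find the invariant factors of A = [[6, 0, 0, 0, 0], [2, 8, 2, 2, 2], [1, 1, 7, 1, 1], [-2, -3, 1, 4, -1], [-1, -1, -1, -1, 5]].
x - 6, x - 6, (x - 6)^3

The Jordan structure of A has elementary divisors (x - 6)^3, (x - 6), (x - 6). Arranging the block sizes at each eigenvalue in decreasing order and taking row products gives the invariant factors.

Invariant factors (smallest first, each dividing the next): x - 6, x - 6, (x - 6)^3.

Check: the last factor (x - 6)^3 is the minimal polynomial, and the product (x - 6)^5 is the characteristic polynomial.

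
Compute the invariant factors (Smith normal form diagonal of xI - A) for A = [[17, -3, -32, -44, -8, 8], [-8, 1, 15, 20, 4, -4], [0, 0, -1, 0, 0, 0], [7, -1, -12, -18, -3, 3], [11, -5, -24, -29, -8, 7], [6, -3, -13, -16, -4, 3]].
x + 1, (x + 1)^2, (x + 1)^3

The Jordan structure of A has elementary divisors (x + 1)^3, (x + 1)^2, (x + 1). Arranging the block sizes at each eigenvalue in decreasing order and taking row products gives the invariant factors.

Invariant factors (smallest first, each dividing the next): x + 1, (x + 1)^2, (x + 1)^3.

Check: the last factor (x + 1)^3 is the minimal polynomial, and the product (x + 1)^6 is the characteristic polynomial.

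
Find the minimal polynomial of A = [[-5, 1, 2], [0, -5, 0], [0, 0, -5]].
m_A(x) = (x + 5)^2

The characteristic polynomial factors as (x + 5)^3. The minimal polynomial is ∏(x - λ)^{k_λ} where k_λ is the size of the largest Jordan block at λ.

For λ = -5: rank(A + 5I) = 1, and the largest Jordan block has size 2 (the smallest k with rank((A + 5I)^k) = rank((A + 5I)^(k+1))).

So m_A(x) = (x + 5)^2.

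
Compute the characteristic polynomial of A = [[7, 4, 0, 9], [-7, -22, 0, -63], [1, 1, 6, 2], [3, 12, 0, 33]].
xI - A = [[x - 7, -4, 0, -9], [7, x + 22, 0, 63], [-1, -1, x - 6, -2], [-3, -12, 0, x - 33]].

Expanding det(xI - A) along the first row:
det(xI - A) = + (x - 7)·det([[x + 22, 0, 63], [-1, x - 6, -2], [-12, 0, x - 33]]) - (-4)·det([[7, 0, 63], [-1, x - 6, -2], [-3, 0, x - 33]]) + (0)·det([[7, x + 22, 63], [-1, -1, -2], [-3, -12, x - 33]]) - (-9)·det([[7, x + 22, 0], [-1, -1, x - 6], [-3, -12, 0]]).

Evaluating gives χ_A(x) = x^4 - 24x^3 + 216x^2 - 864x + 1296 = (x - 6)^4.

χ_A(x) = (x - 6)^4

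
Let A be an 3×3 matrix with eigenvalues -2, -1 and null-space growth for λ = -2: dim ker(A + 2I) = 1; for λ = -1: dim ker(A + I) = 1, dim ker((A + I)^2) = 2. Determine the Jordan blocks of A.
Jordan blocks: (-2, 1), (-1, 2)

λ = -2: successive nullity increments [1] count blocks of size ≥ k; block sizes are [1].
λ = -1: successive nullity increments [1, 1] count blocks of size ≥ k; block sizes are [2].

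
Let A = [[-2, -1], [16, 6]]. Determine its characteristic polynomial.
xI - A = [[x + 2, 1], [-16, x - 6]].

Expanding det(xI - A) along the first row:
det(xI - A) = + (x + 2)·det([[x - 6]]) - (1)·det([[-16]]).

Evaluating gives χ_A(x) = x^2 - 4x + 4 = (x - 2)^2.

χ_A(x) = (x - 2)^2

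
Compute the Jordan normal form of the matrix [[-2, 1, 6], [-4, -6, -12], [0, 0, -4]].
The characteristic polynomial is det(xI - A) = (x + 4)^3, so the eigenvalues are -4 (algebraic multiplicity 3).

For λ = -4: rank(A + 4I) = 1, rank((A + 4I)^2) = 0. The eigenspace has dimension 3 - 1 = 2, so there are 2 Jordan blocks; the rank sequence gives block sizes [2, 1].

Assembling the blocks gives the Jordan form J above.

J = [[-4, 1, 0], [0, -4, 0], [0, 0, -4]]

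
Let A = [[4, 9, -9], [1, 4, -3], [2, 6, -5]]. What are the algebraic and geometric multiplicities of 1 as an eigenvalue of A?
algebraic multiplicity 3, geometric multiplicity 2

The characteristic polynomial is (x - 1)^3, so the factor x - 1 appears with exponent 3: the algebraic multiplicity is 3.

rank(A - I) = 1, so the eigenspace has dimension 3 - 1 = 2: the geometric multiplicity is 2.

Since 2 < 3, A is not diagonalizable.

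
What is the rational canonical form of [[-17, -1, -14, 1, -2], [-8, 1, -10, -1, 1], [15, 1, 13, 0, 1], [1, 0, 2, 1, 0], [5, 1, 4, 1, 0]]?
R = [[0, 0, 0, 0, 8], [1, 0, 0, 0, -34], [0, 1, 0, 0, 7], [0, 0, 1, 0, 12], [0, 0, 0, 1, -2]]

The invariant factors of A (the non-unit diagonal entries of the Smith normal form of xI - A over ℚ[x]) are (x - 2)(x + 4)(x^3 - 4x + 1), each dividing the next. The characteristic polynomial is their product, (x - 2)(x + 4)(x^3 - 4x + 1).

The rational canonical form is the block-diagonal matrix of companion matrices C(f_i):
R = [[0, 0, 0, 0, 8], [1, 0, 0, 0, -34], [0, 1, 0, 0, 7], [0, 0, 1, 0, 12], [0, 0, 0, 1, -2]].

Note the characteristic polynomial does not split into linear factors over ℚ, so A has no Jordan form over ℚ; the rational canonical form exists over any field.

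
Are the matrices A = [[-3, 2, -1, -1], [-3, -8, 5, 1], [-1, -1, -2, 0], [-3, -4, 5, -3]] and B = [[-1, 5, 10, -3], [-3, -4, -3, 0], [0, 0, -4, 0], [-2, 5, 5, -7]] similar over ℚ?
Two matrices over a field are similar if and only if they have the same invariant factors.

Both A and B have characteristic polynomial (x + 4)^4 and minimal polynomial (x + 4)^3. Computing further, both have invariant factors x + 4, (x + 4)^3. Hence A and B are similar.

Yes.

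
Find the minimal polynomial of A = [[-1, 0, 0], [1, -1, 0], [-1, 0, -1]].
m_A(x) = (x + 1)^2

The characteristic polynomial factors as (x + 1)^3. The minimal polynomial is ∏(x - λ)^{k_λ} where k_λ is the size of the largest Jordan block at λ.

For λ = -1: rank(A + I) = 1, and the largest Jordan block has size 2 (the smallest k with rank((A + I)^k) = rank((A + I)^(k+1))).

So m_A(x) = (x + 1)^2.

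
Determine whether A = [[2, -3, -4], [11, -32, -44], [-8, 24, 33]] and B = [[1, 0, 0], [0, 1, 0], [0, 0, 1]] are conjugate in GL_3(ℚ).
No.

Both have characteristic polynomial (x - 1)^3, but the minimal polynomial of A is (x - 1)^2 while the minimal polynomial of B is x - 1. The minimal polynomial is a similarity invariant, so A and B are not similar.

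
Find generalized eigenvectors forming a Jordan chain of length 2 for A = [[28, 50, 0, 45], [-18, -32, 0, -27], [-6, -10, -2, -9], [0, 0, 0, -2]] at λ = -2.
v_1 = [[-26, 11, -4, 5]]^T, v_2 = [[-5, 3, 1, 0]]^T

We seek v_1 ∈ ker((A + 2I)^2) \ ker(A + 2I), then set v_{i+1} = (A + 2I) v_i.

One such chain is v_1 = [[-26, 11, -4, 5]]^T, v_2 = [[-5, 3, 1, 0]]^T. Check: (A + 2I) v_2 = [[0, 0, 0, 0]]^T = 0.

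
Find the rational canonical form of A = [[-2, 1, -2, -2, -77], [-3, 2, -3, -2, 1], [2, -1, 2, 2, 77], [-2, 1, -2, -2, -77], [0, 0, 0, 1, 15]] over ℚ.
The invariant factors of A (the non-unit diagonal entries of the Smith normal form of xI - A over ℚ[x]) are x, x(x - 5)^3, each dividing the next. The characteristic polynomial is their product, x^2(x - 5)^3.

The rational canonical form is the block-diagonal matrix of companion matrices C(f_i):
R = [[0, 0, 0, 0, 0], [0, 0, 0, 0, 0], [0, 1, 0, 0, 125], [0, 0, 1, 0, -75], [0, 0, 0, 1, 15]].

R = [[0, 0, 0, 0, 0], [0, 0, 0, 0, 0], [0, 1, 0, 0, 125], [0, 0, 1, 0, -75], [0, 0, 0, 1, 15]]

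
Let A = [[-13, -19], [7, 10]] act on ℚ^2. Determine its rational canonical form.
R = [[0, -3], [1, -3]]

The invariant factors of A (the non-unit diagonal entries of the Smith normal form of xI - A over ℚ[x]) are x^2 + 3x + 3, each dividing the next. The characteristic polynomial is their product, x^2 + 3x + 3.

The rational canonical form is the block-diagonal matrix of companion matrices C(f_i):
R = [[0, -3], [1, -3]].

Note the characteristic polynomial does not split into linear factors over ℚ, so A has no Jordan form over ℚ; the rational canonical form exists over any field.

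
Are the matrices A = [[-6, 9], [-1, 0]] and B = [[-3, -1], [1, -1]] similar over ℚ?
No.

trace(A) = -6 but trace(B) = -4. The trace is a similarity invariant, so A and B are not similar.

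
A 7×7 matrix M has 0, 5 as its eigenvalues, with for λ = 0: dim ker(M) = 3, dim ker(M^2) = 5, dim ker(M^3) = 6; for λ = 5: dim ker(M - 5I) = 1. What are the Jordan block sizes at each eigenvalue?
Jordan blocks: (0, 3), (0, 2), (0, 1), (5, 1)

λ = 0: successive nullity increments [3, 2, 1] count blocks of size ≥ k; block sizes are [3, 2, 1].
λ = 5: successive nullity increments [1] count blocks of size ≥ k; block sizes are [1].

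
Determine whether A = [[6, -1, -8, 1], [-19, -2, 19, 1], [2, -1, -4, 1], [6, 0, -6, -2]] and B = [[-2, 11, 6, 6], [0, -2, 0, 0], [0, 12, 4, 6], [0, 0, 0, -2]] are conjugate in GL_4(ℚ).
No.

Both have characteristic polynomial (x - 4)(x + 2)^3, but the minimal polynomial of A is (x - 4)(x + 2)^3 while the minimal polynomial of B is (x - 4)(x + 2)^2. The minimal polynomial is a similarity invariant, so A and B are not similar.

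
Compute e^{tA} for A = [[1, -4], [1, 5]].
A has Jordan form J = [[3, 1], [0, 3]] with A = PJP^{-1}, so e^{tA} = P e^{tJ} P^{-1}.

For a Jordan block J_k(λ), e^{tJ_k(λ)} = e^{λt} · (I + tN + t^2 N^2/2! + ... + t^{k-1} N^{k-1}/(k-1)!) where N is the nilpotent superdiagonal part.

Assembling the blocks and conjugating back gives the entries of e^{tA} as shown above.

e^{tA} = [[(1 - 2*t)*e^{3*t}, -4*t*e^{3*t}], [t*e^{3*t}, (2*t + 1)*e^{3*t}]]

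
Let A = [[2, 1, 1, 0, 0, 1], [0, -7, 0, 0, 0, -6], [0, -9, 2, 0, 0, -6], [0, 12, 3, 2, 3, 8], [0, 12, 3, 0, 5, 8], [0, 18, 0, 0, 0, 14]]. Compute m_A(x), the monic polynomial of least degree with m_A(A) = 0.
The characteristic polynomial factors as (x - 5)^2(x - 2)^4. The minimal polynomial is ∏(x - λ)^{k_λ} where k_λ is the size of the largest Jordan block at λ.

For λ = 2: rank(A - 2I) = 3, and the largest Jordan block has size 2 (the smallest k with rank((A - 2I)^k) = rank((A - 2I)^(k+1))).
For λ = 5: rank(A - 5I) = 5, and the largest Jordan block has size 2 (the smallest k with rank((A - 5I)^k) = rank((A - 5I)^(k+1))).

So m_A(x) = (x - 5)^2(x - 2)^2.

m_A(x) = (x - 5)^2(x - 2)^2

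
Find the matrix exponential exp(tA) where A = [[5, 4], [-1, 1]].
e^{tA} = [[(2*t + 1)*e^{3*t}, 4*t*e^{3*t}], [-t*e^{3*t}, (1 - 2*t)*e^{3*t}]]

A has Jordan form J = [[3, 1], [0, 3]] with A = PJP^{-1}, so e^{tA} = P e^{tJ} P^{-1}.

For a Jordan block J_k(λ), e^{tJ_k(λ)} = e^{λt} · (I + tN + t^2 N^2/2! + ... + t^{k-1} N^{k-1}/(k-1)!) where N is the nilpotent superdiagonal part.

Assembling the blocks and conjugating back gives the entries of e^{tA} as shown above.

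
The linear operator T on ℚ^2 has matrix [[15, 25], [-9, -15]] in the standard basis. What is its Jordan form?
J = [[0, 1], [0, 0]]

The characteristic polynomial is det(xI - A) = x^2, so the eigenvalues are 0 (algebraic multiplicity 2).

For λ = 0: rank(A) = 1, rank(A^2) = 0. The eigenspace has dimension 2 - 1 = 1, so there is 1 Jordan block; the rank sequence gives block sizes [2].

Assembling the blocks gives the Jordan form J above.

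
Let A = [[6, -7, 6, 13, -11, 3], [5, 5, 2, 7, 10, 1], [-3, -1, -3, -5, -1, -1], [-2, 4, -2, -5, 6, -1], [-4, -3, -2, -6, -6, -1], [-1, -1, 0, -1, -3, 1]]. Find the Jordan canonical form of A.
The characteristic polynomial is det(xI - A) = (x - 1)^2(x + 1)^4, so the eigenvalues are -1 (algebraic multiplicity 4), 1 (algebraic multiplicity 2).

For λ = -1: rank(A + I) = 4, rank((A + I)^2) = 3, rank((A + I)^3) = 2. The eigenspace has dimension 6 - 4 = 2, so there are 2 Jordan blocks; the rank sequence gives block sizes [3, 1].

For λ = 1: rank(A - I) = 5, rank((A - I)^2) = 4. The eigenspace has dimension 6 - 5 = 1, so there is 1 Jordan block; the rank sequence gives block sizes [2].

Assembling the blocks gives the Jordan form J above.

J = [[-1, 1, 0, 0, 0, 0], [0, -1, 1, 0, 0, 0], [0, 0, -1, 0, 0, 0], [0, 0, 0, -1, 0, 0], [0, 0, 0, 0, 1, 1], [0, 0, 0, 0, 0, 1]]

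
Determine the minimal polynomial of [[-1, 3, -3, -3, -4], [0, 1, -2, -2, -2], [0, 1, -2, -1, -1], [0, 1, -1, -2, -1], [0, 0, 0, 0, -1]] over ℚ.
m_A(x) = (x + 1)^2

The characteristic polynomial factors as (x + 1)^5. The minimal polynomial is ∏(x - λ)^{k_λ} where k_λ is the size of the largest Jordan block at λ.

For λ = -1: rank(A + I) = 2, and the largest Jordan block has size 2 (the smallest k with rank((A + I)^k) = rank((A + I)^(k+1))).

So m_A(x) = (x + 1)^2.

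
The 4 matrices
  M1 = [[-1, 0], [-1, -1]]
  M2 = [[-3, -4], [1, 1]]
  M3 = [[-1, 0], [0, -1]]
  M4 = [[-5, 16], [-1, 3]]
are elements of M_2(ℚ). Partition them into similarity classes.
Characteristic polynomials: χ_{M1} = (x + 1)^2, χ_{M2} = (x + 1)^2, χ_{M3} = (x + 1)^2, χ_{M4} = (x + 1)^2.

{M1, M2, M4}: invariant factors (x + 1)^2.

{M3}: invariant factors x + 1, x + 1.

Matrices are similar if and only if their invariant-factor lists agree; the partition into similarity classes is {M1, M2, M4}, {M3}.

2 classes: {M1, M2, M4}, {M3}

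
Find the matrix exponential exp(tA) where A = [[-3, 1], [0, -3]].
A has Jordan form J = [[-3, 1], [0, -3]] with A = PJP^{-1}, so e^{tA} = P e^{tJ} P^{-1}.

For a Jordan block J_k(λ), e^{tJ_k(λ)} = e^{λt} · (I + tN + t^2 N^2/2! + ... + t^{k-1} N^{k-1}/(k-1)!) where N is the nilpotent superdiagonal part.

Assembling the blocks and conjugating back gives the entries of e^{tA} as shown above.

e^{tA} = [[e^{-3*t}, t*e^{-3*t}], [0, e^{-3*t}]]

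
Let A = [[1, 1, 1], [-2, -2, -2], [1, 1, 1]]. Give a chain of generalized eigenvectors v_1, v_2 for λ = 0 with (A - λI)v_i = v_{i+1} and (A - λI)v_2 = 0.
v_1 = [[0, 2, -1]]^T, v_2 = [[1, -2, 1]]^T

We seek v_1 ∈ ker(A^2) \ ker(A), then set v_{i+1} = A v_i.

One such chain is v_1 = [[0, 2, -1]]^T, v_2 = [[1, -2, 1]]^T. Check: A v_2 = [[0, 0, 0]]^T = 0.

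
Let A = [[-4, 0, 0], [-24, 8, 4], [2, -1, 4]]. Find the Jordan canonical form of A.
J = [[-4, 0, 0], [0, 6, 1], [0, 0, 6]]

The characteristic polynomial is det(xI - A) = (x - 6)^2(x + 4), so the eigenvalues are -4 (algebraic multiplicity 1), 6 (algebraic multiplicity 2).

For λ = -4: algebraic multiplicity 1 gives one 1×1 block.

For λ = 6: rank(A - 6I) = 2, rank((A - 6I)^2) = 1. The eigenspace has dimension 3 - 2 = 1, so there is 1 Jordan block; the rank sequence gives block sizes [2].

Assembling the blocks gives the Jordan form J above.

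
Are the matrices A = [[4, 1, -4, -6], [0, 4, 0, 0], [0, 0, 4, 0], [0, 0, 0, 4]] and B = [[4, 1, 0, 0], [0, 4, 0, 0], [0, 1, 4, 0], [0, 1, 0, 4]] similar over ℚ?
Two matrices over a field are similar if and only if they have the same invariant factors.

Both A and B have characteristic polynomial (x - 4)^4 and minimal polynomial (x - 4)^2. Computing further, both have invariant factors x - 4, x - 4, (x - 4)^2. Hence A and B are similar.

Yes.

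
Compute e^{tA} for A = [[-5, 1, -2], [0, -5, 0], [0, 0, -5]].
e^{tA} = [[e^{-5*t}, t*e^{-5*t}, -2*t*e^{-5*t}], [0, e^{-5*t}, 0], [0, 0, e^{-5*t}]]

A has Jordan form J = [[-5, 1, 0], [0, -5, 0], [0, 0, -5]] with A = PJP^{-1}, so e^{tA} = P e^{tJ} P^{-1}.

For a Jordan block J_k(λ), e^{tJ_k(λ)} = e^{λt} · (I + tN + t^2 N^2/2! + ... + t^{k-1} N^{k-1}/(k-1)!) where N is the nilpotent superdiagonal part.

Assembling the blocks and conjugating back gives the entries of e^{tA} as shown above.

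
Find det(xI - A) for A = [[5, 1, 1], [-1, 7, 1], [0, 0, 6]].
χ_A(x) = (x - 6)^3

xI - A = [[x - 5, -1, -1], [1, x - 7, -1], [0, 0, x - 6]].

Expanding det(xI - A) along the first row:
det(xI - A) = + (x - 5)·det([[x - 7, -1], [0, x - 6]]) - (-1)·det([[1, -1], [0, x - 6]]) + (-1)·det([[1, x - 7], [0, 0]]).

Evaluating gives χ_A(x) = x^3 - 18x^2 + 108x - 216 = (x - 6)^3.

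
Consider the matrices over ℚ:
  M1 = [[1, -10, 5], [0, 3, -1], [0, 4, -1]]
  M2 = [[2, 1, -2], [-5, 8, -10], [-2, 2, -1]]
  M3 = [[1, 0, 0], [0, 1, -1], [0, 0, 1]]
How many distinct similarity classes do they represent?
2 classes: {M1, M3}, {M2}

Characteristic polynomials: χ_{M1} = (x - 1)^3, χ_{M2} = (x - 3)^3, χ_{M3} = (x - 1)^3.

{M1, M3}: invariant factors x - 1, (x - 1)^2.

{M2}: invariant factors x - 3, (x - 3)^2.

Matrices are similar if and only if their invariant-factor lists agree; the partition into similarity classes is {M1, M3}, {M2}.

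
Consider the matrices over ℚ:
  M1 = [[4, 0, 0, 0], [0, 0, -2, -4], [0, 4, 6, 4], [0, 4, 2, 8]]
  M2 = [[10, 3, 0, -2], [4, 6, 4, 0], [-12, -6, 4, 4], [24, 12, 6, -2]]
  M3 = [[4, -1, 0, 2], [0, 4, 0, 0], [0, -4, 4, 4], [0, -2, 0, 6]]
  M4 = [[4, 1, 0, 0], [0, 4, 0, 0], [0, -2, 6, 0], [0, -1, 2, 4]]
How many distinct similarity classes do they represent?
2 classes: {M1}, {M2, M3, M4}

Characteristic polynomials: χ_{M1} = (x - 6)(x - 4)^3, χ_{M2} = (x - 6)(x - 4)^3, χ_{M3} = (x - 6)(x - 4)^3, χ_{M4} = (x - 6)(x - 4)^3.

{M1}: invariant factors x - 4, x - 4, (x - 6)(x - 4).

{M2, M3, M4}: invariant factors x - 4, (x - 6)(x - 4)^2.

Matrices are similar if and only if their invariant-factor lists agree; the partition into similarity classes is {M1}, {M2, M3, M4}.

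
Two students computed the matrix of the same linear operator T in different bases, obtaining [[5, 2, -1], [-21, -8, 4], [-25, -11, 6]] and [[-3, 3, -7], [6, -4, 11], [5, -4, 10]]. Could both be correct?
Yes.

Two matrices over a field are similar if and only if they have the same invariant factors.

Both A and B have characteristic polynomial (x - 1)^3 and minimal polynomial (x - 1)^3. Computing further, both have invariant factors (x - 1)^3. Hence A and B are similar.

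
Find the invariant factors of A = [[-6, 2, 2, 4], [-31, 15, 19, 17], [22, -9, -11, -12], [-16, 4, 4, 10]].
The Jordan structure of A has elementary divisors (x - 2)^3, (x - 2). Arranging the block sizes at each eigenvalue in decreasing order and taking row products gives the invariant factors.

Invariant factors (smallest first, each dividing the next): x - 2, (x - 2)^3.

Check: the last factor (x - 2)^3 is the minimal polynomial, and the product (x - 2)^4 is the characteristic polynomial.

x - 2, (x - 2)^3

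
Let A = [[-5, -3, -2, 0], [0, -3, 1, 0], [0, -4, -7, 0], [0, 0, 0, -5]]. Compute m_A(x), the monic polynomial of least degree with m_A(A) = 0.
m_A(x) = (x + 5)^3

The characteristic polynomial factors as (x + 5)^4. The minimal polynomial is ∏(x - λ)^{k_λ} where k_λ is the size of the largest Jordan block at λ.

For λ = -5: rank(A + 5I) = 2, and the largest Jordan block has size 3 (the smallest k with rank((A + 5I)^k) = rank((A + 5I)^(k+1))).

So m_A(x) = (x + 5)^3.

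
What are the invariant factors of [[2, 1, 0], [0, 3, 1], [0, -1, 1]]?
(x - 2)^3

The Jordan structure of A has elementary divisors (x - 2)^3. Arranging the block sizes at each eigenvalue in decreasing order and taking row products gives the invariant factors.

Invariant factors (smallest first, each dividing the next): (x - 2)^3.

Check: the last factor (x - 2)^3 is the minimal polynomial, and the product (x - 2)^3 is the characteristic polynomial.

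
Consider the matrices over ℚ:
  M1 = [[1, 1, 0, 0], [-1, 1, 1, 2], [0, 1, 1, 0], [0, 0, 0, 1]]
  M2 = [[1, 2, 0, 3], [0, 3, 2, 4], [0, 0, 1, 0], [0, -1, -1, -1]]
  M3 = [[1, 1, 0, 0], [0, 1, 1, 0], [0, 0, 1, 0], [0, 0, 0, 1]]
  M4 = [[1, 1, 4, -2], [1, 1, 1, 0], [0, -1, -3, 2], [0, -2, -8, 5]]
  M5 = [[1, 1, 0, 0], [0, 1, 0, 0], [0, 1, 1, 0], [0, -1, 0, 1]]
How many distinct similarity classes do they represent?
2 classes: {M1, M2, M3, M4}, {M5}

Characteristic polynomials: χ_{M1} = (x - 1)^4, χ_{M2} = (x - 1)^4, χ_{M3} = (x - 1)^4, χ_{M4} = (x - 1)^4, χ_{M5} = (x - 1)^4.

{M1, M2, M3, M4}: invariant factors x - 1, (x - 1)^3.

{M5}: invariant factors x - 1, x - 1, (x - 1)^2.

Matrices are similar if and only if their invariant-factor lists agree; the partition into similarity classes is {M1, M2, M3, M4}, {M5}.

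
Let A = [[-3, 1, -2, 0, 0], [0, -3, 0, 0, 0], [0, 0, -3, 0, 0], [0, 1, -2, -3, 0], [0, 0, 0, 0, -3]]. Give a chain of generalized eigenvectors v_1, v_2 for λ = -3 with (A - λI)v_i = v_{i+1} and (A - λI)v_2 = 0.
We seek v_1 ∈ ker((A + 3I)^2) \ ker(A + 3I), then set v_{i+1} = (A + 3I) v_i.

One such chain is v_1 = [[-1, 1, 0, -2, 1]]^T, v_2 = [[1, 0, 0, 1, 0]]^T. Check: (A + 3I) v_2 = [[0, 0, 0, 0, 0]]^T = 0.

v_1 = [[-1, 1, 0, -2, 1]]^T, v_2 = [[1, 0, 0, 1, 0]]^T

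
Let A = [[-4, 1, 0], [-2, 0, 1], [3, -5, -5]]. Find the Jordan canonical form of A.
J = [[-3, 1, 0], [0, -3, 1], [0, 0, -3]]

The characteristic polynomial is det(xI - A) = (x + 3)^3, so the eigenvalues are -3 (algebraic multiplicity 3).

For λ = -3: rank(A + 3I) = 2, rank((A + 3I)^2) = 1, rank((A + 3I)^3) = 0. The eigenspace has dimension 3 - 2 = 1, so there is 1 Jordan block; the rank sequence gives block sizes [3].

Assembling the blocks gives the Jordan form J above.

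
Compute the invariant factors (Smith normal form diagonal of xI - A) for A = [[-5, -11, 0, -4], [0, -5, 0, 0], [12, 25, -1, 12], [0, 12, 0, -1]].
x + 1, (x + 1)(x + 5)^2

The Jordan structure of A has elementary divisors (x + 5)^2, (x + 1), (x + 1). Arranging the block sizes at each eigenvalue in decreasing order and taking row products gives the invariant factors.

Invariant factors (smallest first, each dividing the next): x + 1, (x + 1)(x + 5)^2.

Check: the last factor (x + 1)(x + 5)^2 is the minimal polynomial, and the product (x + 1)^2(x + 5)^2 is the characteristic polynomial.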